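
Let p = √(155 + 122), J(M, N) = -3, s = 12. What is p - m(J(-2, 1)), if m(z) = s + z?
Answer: -9 + √277 ≈ 7.6433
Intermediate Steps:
m(z) = 12 + z
p = √277 ≈ 16.643
p - m(J(-2, 1)) = √277 - (12 - 3) = √277 - 1*9 = √277 - 9 = -9 + √277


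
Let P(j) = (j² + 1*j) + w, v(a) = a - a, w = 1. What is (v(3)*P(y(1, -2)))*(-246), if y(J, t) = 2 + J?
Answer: 0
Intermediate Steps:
v(a) = 0
P(j) = 1 + j + j² (P(j) = (j² + 1*j) + 1 = (j² + j) + 1 = (j + j²) + 1 = 1 + j + j²)
(v(3)*P(y(1, -2)))*(-246) = (0*(1 + (2 + 1) + (2 + 1)²))*(-246) = (0*(1 + 3 + 3²))*(-246) = (0*(1 + 3 + 9))*(-246) = (0*13)*(-246) = 0*(-246) = 0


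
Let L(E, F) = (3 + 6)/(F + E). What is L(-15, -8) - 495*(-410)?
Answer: 4667841/23 ≈ 2.0295e+5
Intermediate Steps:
L(E, F) = 9/(E + F)
L(-15, -8) - 495*(-410) = 9/(-15 - 8) - 495*(-410) = 9/(-23) + 202950 = 9*(-1/23) + 202950 = -9/23 + 202950 = 4667841/23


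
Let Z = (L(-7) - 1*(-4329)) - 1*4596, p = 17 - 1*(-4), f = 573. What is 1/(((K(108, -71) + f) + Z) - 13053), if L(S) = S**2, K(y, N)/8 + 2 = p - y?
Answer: -1/13410 ≈ -7.4571e-5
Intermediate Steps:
p = 21 (p = 17 + 4 = 21)
K(y, N) = 152 - 8*y (K(y, N) = -16 + 8*(21 - y) = -16 + (168 - 8*y) = 152 - 8*y)
Z = -218 (Z = ((-7)**2 - 1*(-4329)) - 1*4596 = (49 + 4329) - 4596 = 4378 - 4596 = -218)
1/(((K(108, -71) + f) + Z) - 13053) = 1/((((152 - 8*108) + 573) - 218) - 13053) = 1/((((152 - 864) + 573) - 218) - 13053) = 1/(((-712 + 573) - 218) - 13053) = 1/((-139 - 218) - 13053) = 1/(-357 - 13053) = 1/(-13410) = -1/13410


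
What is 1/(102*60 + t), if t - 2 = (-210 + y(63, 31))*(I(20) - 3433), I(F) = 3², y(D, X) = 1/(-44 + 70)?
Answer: 13/9425394 ≈ 1.3793e-6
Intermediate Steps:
y(D, X) = 1/26
I(F) = 9
t = 9345834/13 (t = 2 + (-210 + 1/26)*(9 - 3433) = 2 - 5459/26*(-3424) = 2 + 9345808/13 = 9345834/13 ≈ 7.1891e+5)
1/(102*60 + t) = 1/(102*60 + 9345834/13) = 1/(6120 + 9345834/13) = 1/(9425394/13) = 13/9425394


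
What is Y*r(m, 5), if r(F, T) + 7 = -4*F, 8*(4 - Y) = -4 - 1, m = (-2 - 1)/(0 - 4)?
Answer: -185/4 ≈ -46.250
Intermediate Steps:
m = ¾ (m = -3/(-4) = -3*(-¼) = ¾ ≈ 0.75000)
Y = 37/8 (Y = 4 - (-4 - 1)/8 = 4 - ⅛*(-5) = 4 + 5/8 = 37/8 ≈ 4.6250)
r(F, T) = -7 - 4*F
Y*r(m, 5) = 37*(-7 - 4*¾)/8 = 37*(-7 - 3)/8 = (37/8)*(-10) = -185/4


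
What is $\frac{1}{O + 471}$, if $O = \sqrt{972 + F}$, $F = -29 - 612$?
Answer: $\frac{471}{221510} - \frac{\sqrt{331}}{221510} \approx 0.0020442$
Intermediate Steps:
$F = -641$ ($F = -29 - 612 = -641$)
$O = \sqrt{331}$ ($O = \sqrt{972 - 641} = \sqrt{331} \approx 18.193$)
$\frac{1}{O + 471} = \frac{1}{\sqrt{331} + 471} = \frac{1}{471 + \sqrt{331}}$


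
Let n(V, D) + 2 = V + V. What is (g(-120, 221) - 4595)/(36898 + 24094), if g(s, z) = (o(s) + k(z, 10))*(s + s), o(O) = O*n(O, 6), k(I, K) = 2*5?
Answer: -6976595/60992 ≈ -114.39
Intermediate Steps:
n(V, D) = -2 + 2*V (n(V, D) = -2 + (V + V) = -2 + 2*V)
k(I, K) = 10
o(O) = O*(-2 + 2*O)
g(s, z) = 2*s*(10 + 2*s*(-1 + s)) (g(s, z) = (2*s*(-1 + s) + 10)*(s + s) = (10 + 2*s*(-1 + s))*(2*s) = 2*s*(10 + 2*s*(-1 + s)))
(g(-120, 221) - 4595)/(36898 + 24094) = (4*(-120)*(5 - 120*(-1 - 120)) - 4595)/(36898 + 24094) = (4*(-120)*(5 - 120*(-121)) - 4595)/60992 = (4*(-120)*(5 + 14520) - 4595)*(1/60992) = (4*(-120)*14525 - 4595)*(1/60992) = (-6972000 - 4595)*(1/60992) = -6976595*1/60992 = -6976595/60992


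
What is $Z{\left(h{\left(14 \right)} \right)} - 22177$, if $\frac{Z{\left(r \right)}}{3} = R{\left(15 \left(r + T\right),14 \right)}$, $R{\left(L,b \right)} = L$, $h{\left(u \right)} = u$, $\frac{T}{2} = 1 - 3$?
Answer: $-21727$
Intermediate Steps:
$T = -4$ ($T = 2 \left(1 - 3\right) = 2 \left(-2\right) = -4$)
$Z{\left(r \right)} = -180 + 45 r$ ($Z{\left(r \right)} = 3 \cdot 15 \left(r - 4\right) = 3 \cdot 15 \left(-4 + r\right) = 3 \left(-60 + 15 r\right) = -180 + 45 r$)
$Z{\left(h{\left(14 \right)} \right)} - 22177 = \left(-180 + 45 \cdot 14\right) - 22177 = \left(-180 + 630\right) - 22177 = 450 - 22177 = -21727$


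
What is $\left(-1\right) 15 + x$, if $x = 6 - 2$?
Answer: $-11$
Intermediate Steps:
$x = 4$
$\left(-1\right) 15 + x = \left(-1\right) 15 + 4 = -15 + 4 = -11$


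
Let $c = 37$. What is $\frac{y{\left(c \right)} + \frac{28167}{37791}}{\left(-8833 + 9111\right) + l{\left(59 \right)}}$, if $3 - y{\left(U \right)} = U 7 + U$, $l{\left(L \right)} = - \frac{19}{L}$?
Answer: $- \frac{217210388}{206376651} \approx -1.0525$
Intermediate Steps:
$y{\left(U \right)} = 3 - 8 U$ ($y{\left(U \right)} = 3 - \left(U 7 + U\right) = 3 - \left(7 U + U\right) = 3 - 8 U$)
$\frac{y{\left(c \right)} + \frac{28167}{37791}}{\left(-8833 + 9111\right) + l{\left(59 \right)}} = \frac{\left(3 - 296\right) + \frac{28167}{37791}}{\left(-8833 + 9111\right) - \frac{19}{59}} = \frac{\left(3 - 296\right) + 28167 \cdot \frac{1}{37791}}{278 - \frac{19}{59}} = \frac{-293 + \frac{9389}{12597}}{278 - \frac{19}{59}} = - \frac{3681532}{12597 \cdot \frac{16383}{59}} = \left(- \frac{3681532}{12597}\right) \frac{59}{16383} = - \frac{217210388}{206376651}$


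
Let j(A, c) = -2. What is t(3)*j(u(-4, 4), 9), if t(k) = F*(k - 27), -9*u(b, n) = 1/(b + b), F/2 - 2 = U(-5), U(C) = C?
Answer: -288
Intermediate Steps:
F = -6 (F = 4 + 2*(-5) = 4 - 10 = -6)
u(b, n) = -1/(18*b) (u(b, n) = -1/(9*(b + b)) = -1/(2*b)/9 = -1/(18*b))
t(k) = 162 - 6*k (t(k) = -6*(k - 27) = -6*(-27 + k) = 162 - 6*k)
t(3)*j(u(-4, 4), 9) = (162 - 6*3)*(-2) = (162 - 18)*(-2) = 144*(-2) = -288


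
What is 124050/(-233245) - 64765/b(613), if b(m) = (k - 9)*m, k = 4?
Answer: 589035967/28595837 ≈ 20.599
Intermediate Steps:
b(m) = -5*m (b(m) = (4 - 9)*m = -5*m)
124050/(-233245) - 64765/b(613) = 124050/(-233245) - 64765/((-5*613)) = 124050*(-1/233245) - 64765/(-3065) = -24810/46649 - 64765*(-1/3065) = -24810/46649 + 12953/613 = 589035967/28595837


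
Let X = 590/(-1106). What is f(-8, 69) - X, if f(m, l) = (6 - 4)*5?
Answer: 5825/553 ≈ 10.533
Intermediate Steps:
f(m, l) = 10 (f(m, l) = 2*5 = 10)
X = -295/553 (X = 590*(-1/1106) = -295/553 ≈ -0.53345)
f(-8, 69) - X = 10 - 1*(-295/553) = 10 + 295/553 = 5825/553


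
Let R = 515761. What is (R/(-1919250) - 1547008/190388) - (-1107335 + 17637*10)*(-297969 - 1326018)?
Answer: -138110606313530977426067/91350542250 ≈ -1.5119e+12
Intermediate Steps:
(R/(-1919250) - 1547008/190388) - (-1107335 + 17637*10)*(-297969 - 1326018) = (515761/(-1919250) - 1547008/190388) - (-1107335 + 17637*10)*(-297969 - 1326018) = (515761*(-1/1919250) - 1547008*1/190388) - (-1107335 + 176370)*(-1623987) = (-515761/1919250 - 386752/47597) - (-930965)*(-1623987) = -766822452317/91350542250 - 1*1511875057455 = -766822452317/91350542250 - 1511875057455 = -138110606313530977426067/91350542250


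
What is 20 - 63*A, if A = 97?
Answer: -6091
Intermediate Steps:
20 - 63*A = 20 - 63*97 = 20 - 6111 = -6091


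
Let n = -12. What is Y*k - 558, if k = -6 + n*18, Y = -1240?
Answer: 274722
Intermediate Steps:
k = -222 (k = -6 - 12*18 = -6 - 216 = -222)
Y*k - 558 = -1240*(-222) - 558 = 275280 - 558 = 274722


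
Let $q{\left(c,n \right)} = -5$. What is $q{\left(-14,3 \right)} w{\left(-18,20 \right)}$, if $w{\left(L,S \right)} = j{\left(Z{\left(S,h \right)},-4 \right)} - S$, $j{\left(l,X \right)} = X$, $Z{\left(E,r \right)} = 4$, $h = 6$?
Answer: $120$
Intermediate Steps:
$w{\left(L,S \right)} = -4 - S$
$q{\left(-14,3 \right)} w{\left(-18,20 \right)} = - 5 \left(-4 - 20\right) = \left(-5\right) \left(-24\right) = 120$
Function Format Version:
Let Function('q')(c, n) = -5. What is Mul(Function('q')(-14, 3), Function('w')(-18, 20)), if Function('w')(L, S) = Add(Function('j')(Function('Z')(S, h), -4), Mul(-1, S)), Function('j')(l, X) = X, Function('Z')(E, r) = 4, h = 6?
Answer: 120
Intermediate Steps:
Function('w')(L, S) = Add(-4, Mul(-1, S))
Mul(Function('q')(-14, 3), Function('w')(-18, 20)) = Mul(-5, Add(-4, Mul(-1, 20))) = Mul(-5, Add(-4, -20)) = Mul(-5, -24) = 120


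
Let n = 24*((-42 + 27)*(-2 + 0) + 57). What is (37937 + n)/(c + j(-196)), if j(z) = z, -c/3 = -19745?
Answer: 40025/59039 ≈ 0.67794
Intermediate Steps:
n = 2088 (n = 24*(-15*(-2) + 57) = 24*(30 + 57) = 24*87 = 2088)
c = 59235 (c = -3*(-19745) = 59235)
(37937 + n)/(c + j(-196)) = (37937 + 2088)/(59235 - 196) = 40025/59039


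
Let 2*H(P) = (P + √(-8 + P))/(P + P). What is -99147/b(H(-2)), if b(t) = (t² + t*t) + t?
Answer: -1586352*I/(I + 4*√10) ≈ -9853.1 - 1.2463e+5*I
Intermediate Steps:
H(P) = (P + √(-8 + P))/(4*P) (H(P) = ((P + √(-8 + P))/(P + P))/2 = ((P + √(-8 + P))/((2*P)))/2 = ((P + √(-8 + P))*(1/(2*P)))/2 = ((P + √(-8 + P))/(2*P))/2 = (P + √(-8 + P))/(4*P))
b(t) = t + 2*t² (b(t) = (t² + t²) + t = 2*t² + t = t + 2*t²)
-99147/b(H(-2)) = -99147*(-8/((1 + 2*((¼)*(-2 + √(-8 - 2))/(-2)))*(-2 + √(-8 - 2)))) = -99147*(-8/((1 + 2*((¼)*(-½)*(-2 + √(-10))))*(-2 + √(-10)))) = -99147*(-8/((1 + 2*((¼)*(-½)*(-2 + I*√10)))*(-2 + I*√10))) = -99147*1/((1 + 2*(¼ - I*√10/8))*(¼ - I*√10/8)) = -99147*1/((1 + (½ - I*√10/4))*(¼ - I*√10/8)) = -99147*1/((¼ - I*√10/8)*(3/2 - I*√10/4)) = -99147/((¼ - I*√10/8)*(3/2 - I*√10/4))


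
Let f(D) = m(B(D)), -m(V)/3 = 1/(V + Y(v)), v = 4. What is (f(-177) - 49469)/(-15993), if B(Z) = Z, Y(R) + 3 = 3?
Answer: 972890/314529 ≈ 3.0932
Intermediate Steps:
Y(R) = 0 (Y(R) = -3 + 3 = 0)
m(V) = -3/V (m(V) = -3/(V + 0) = -3/V)
f(D) = -3/D
(f(-177) - 49469)/(-15993) = (-3/(-177) - 49469)/(-15993) = (-3*(-1/177) - 49469)*(-1/15993) = (1/59 - 49469)*(-1/15993) = -2918670/59*(-1/15993) = 972890/314529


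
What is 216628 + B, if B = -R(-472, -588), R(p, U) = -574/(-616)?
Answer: 9531591/44 ≈ 2.1663e+5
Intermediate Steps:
R(p, U) = 41/44 (R(p, U) = -574*(-1/616) = 41/44)
B = -41/44 (B = -1*41/44 = -41/44 ≈ -0.93182)
216628 + B = 216628 - 41/44 = 9531591/44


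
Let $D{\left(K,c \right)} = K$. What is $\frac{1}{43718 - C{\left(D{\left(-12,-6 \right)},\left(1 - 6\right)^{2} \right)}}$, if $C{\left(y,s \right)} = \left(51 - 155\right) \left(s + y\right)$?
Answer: $\frac{1}{45070} \approx 2.2188 \cdot 10^{-5}$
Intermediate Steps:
$C{\left(y,s \right)} = - 104 s - 104 y$ ($C{\left(y,s \right)} = - 104 \left(s + y\right) = - 104 s - 104 y$)
$\frac{1}{43718 - C{\left(D{\left(-12,-6 \right)},\left(1 - 6\right)^{2} \right)}} = \frac{1}{43718 - \left(- 104 \left(1 - 6\right)^{2} - -1248\right)} = \frac{1}{43718 - \left(- 104 \left(-5\right)^{2} + 1248\right)} = \frac{1}{43718 - \left(\left(-104\right) 25 + 1248\right)} = \frac{1}{43718 - \left(-2600 + 1248\right)} = \frac{1}{43718 - -1352} = \frac{1}{43718 + 1352} = \frac{1}{45070}$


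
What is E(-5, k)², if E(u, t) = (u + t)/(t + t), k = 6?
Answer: 1/144 ≈ 0.0069444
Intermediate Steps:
E(u, t) = (t + u)/(2*t) (E(u, t) = (t + u)/((2*t)) = (t + u)*(1/(2*t)) = (t + u)/(2*t))
E(-5, k)² = ((½)*(6 - 5)/6)² = ((½)*(⅙)*1)² = (1/12)² = 1/144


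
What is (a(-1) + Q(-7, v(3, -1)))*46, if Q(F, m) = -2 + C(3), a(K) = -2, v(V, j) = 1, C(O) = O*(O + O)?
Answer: 644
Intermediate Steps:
C(O) = 2*O² (C(O) = O*(2*O) = 2*O²)
Q(F, m) = 16 (Q(F, m) = -2 + 2*3² = -2 + 2*9 = -2 + 18 = 16)
(a(-1) + Q(-7, v(3, -1)))*46 = (-2 + 16)*46 = 14*46 = 644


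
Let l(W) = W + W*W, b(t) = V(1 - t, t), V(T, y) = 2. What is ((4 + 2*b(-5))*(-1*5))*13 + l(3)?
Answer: -508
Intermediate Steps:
b(t) = 2
l(W) = W + W**2
((4 + 2*b(-5))*(-1*5))*13 + l(3) = ((4 + 2*2)*(-1*5))*13 + 3*(1 + 3) = ((4 + 4)*(-5))*13 + 3*4 = (8*(-5))*13 + 12 = -40*13 + 12 = -520 + 12 = -508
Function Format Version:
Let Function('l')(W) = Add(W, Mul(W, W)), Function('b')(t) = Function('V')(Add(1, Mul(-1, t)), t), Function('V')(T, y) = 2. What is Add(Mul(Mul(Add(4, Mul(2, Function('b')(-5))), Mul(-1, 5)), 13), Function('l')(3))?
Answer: -508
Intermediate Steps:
Function('b')(t) = 2
Function('l')(W) = Add(W, Pow(W, 2))
Add(Mul(Mul(Add(4, Mul(2, Function('b')(-5))), Mul(-1, 5)), 13), Function('l')(3)) = Add(Mul(Mul(Add(4, Mul(2, 2)), Mul(-1, 5)), 13), Mul(3, Add(1, 3))) = Add(Mul(Mul(Add(4, 4), -5), 13), Mul(3, 4)) = Add(Mul(Mul(8, -5), 13), 12) = Add(Mul(-40, 13), 12) = Add(-520, 12) = -508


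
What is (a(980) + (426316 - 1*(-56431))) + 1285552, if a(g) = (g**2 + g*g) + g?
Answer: 3690079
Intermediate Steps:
a(g) = g + 2*g**2 (a(g) = (g**2 + g**2) + g = 2*g**2 + g = g + 2*g**2)
(a(980) + (426316 - 1*(-56431))) + 1285552 = (980*(1 + 2*980) + (426316 - 1*(-56431))) + 1285552 = (980*(1 + 1960) + (426316 + 56431)) + 1285552 = (980*1961 + 482747) + 1285552 = (1921780 + 482747) + 1285552 = 2404527 + 1285552 = 3690079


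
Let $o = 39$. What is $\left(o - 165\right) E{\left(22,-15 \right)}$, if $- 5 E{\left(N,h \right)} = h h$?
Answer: $5670$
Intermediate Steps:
$E{\left(N,h \right)} = - \frac{h^{2}}{5}$ ($E{\left(N,h \right)} = - \frac{h h}{5} = - \frac{h^{2}}{5}$)
$\left(o - 165\right) E{\left(22,-15 \right)} = \left(39 - 165\right) \left(- \frac{\left(-15\right)^{2}}{5}\right) = \left(39 - 165\right) \left(\left(- \frac{1}{5}\right) 225\right) = \left(-126\right) \left(-45\right) = 5670$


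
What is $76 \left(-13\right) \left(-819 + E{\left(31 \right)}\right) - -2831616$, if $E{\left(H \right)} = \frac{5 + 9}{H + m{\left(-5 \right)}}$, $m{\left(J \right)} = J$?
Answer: $3640256$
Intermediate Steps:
$E{\left(H \right)} = \frac{14}{-5 + H}$ ($E{\left(H \right)} = \frac{5 + 9}{H - 5} = \frac{14}{-5 + H}$)
$76 \left(-13\right) \left(-819 + E{\left(31 \right)}\right) - -2831616 = 76 \left(-13\right) \left(-819 + \frac{14}{-5 + 31}\right) - -2831616 = - 988 \left(-819 + \frac{14}{26}\right) + 2831616 = - 988 \left(-819 + 14 \cdot \frac{1}{26}\right) + 2831616 = - 988 \left(-819 + \frac{7}{13}\right) + 2831616 = \left(-988\right) \left(- \frac{10640}{13}\right) + 2831616 = 808640 + 2831616 = 3640256$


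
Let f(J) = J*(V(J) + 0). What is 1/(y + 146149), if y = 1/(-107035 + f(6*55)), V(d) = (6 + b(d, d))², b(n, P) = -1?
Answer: 98785/14437328964 ≈ 6.8423e-6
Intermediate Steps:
V(d) = 25 (V(d) = (6 - 1)² = 5² = 25)
f(J) = 25*J (f(J) = J*(25 + 0) = J*25 = 25*J)
y = -1/98785 (y = 1/(-107035 + 25*(6*55)) = 1/(-107035 + 25*330) = 1/(-107035 + 8250) = 1/(-98785) = -1/98785 ≈ -1.0123e-5)
1/(y + 146149) = 1/(-1/98785 + 146149) = 1/(14437328964/98785) = 98785/14437328964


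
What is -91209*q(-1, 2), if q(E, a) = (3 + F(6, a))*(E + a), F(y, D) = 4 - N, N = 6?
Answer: -91209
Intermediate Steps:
F(y, D) = -2 (F(y, D) = 4 - 1*6 = 4 - 6 = -2)
q(E, a) = E + a (q(E, a) = (3 - 2)*(E + a) = 1*(E + a) = E + a)
-91209*q(-1, 2) = -91209*(-1 + 2) = -91209*1 = -91209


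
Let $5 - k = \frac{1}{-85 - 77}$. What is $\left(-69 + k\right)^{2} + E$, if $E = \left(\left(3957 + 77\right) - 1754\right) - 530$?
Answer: $\frac{153401689}{26244} \approx 5845.2$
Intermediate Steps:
$E = 1750$ ($E = \left(4034 - 1754\right) - 530 = 2280 - 530 = 1750$)
$k = \frac{811}{162}$ ($k = 5 - \frac{1}{-85 - 77} = 5 - \frac{1}{-162} = 5 - - \frac{1}{162} = 5 + \frac{1}{162} = \frac{811}{162} \approx 5.0062$)
$\left(-69 + k\right)^{2} + E = \left(-69 + \frac{811}{162}\right)^{2} + 1750 = \left(- \frac{10367}{162}\right)^{2} + 1750 = \frac{107474689}{26244} + 1750 = \frac{153401689}{26244}$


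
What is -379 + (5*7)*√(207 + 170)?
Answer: -379 + 35*√377 ≈ 300.58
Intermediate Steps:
-379 + (5*7)*√(207 + 170) = -379 + 35*√377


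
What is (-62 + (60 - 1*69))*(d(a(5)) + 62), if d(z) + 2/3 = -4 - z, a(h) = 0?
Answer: -12212/3 ≈ -4070.7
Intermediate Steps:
d(z) = -14/3 - z (d(z) = -⅔ + (-4 - z) = -14/3 - z)
(-62 + (60 - 1*69))*(d(a(5)) + 62) = (-62 + (60 - 1*69))*((-14/3 - 1*0) + 62) = (-62 + (60 - 69))*((-14/3 + 0) + 62) = (-62 - 9)*(-14/3 + 62) = -71*172/3 = -12212/3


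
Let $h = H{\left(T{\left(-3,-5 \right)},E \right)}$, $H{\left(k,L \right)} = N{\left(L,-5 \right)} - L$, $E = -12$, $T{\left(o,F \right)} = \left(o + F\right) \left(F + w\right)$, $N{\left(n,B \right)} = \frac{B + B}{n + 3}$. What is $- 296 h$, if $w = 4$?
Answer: $- \frac{34928}{9} \approx -3880.9$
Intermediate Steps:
$N{\left(n,B \right)} = \frac{2 B}{3 + n}$
$T{\left(o,F \right)} = \left(4 + F\right) \left(F + o\right)$ ($T{\left(o,F \right)} = \left(o + F\right) \left(F + 4\right) = \left(F + o\right) \left(4 + F\right) = \left(4 + F\right) \left(F + o\right)$)
$H{\left(k,L \right)} = - L - \frac{10}{3 + L}$ ($H{\left(k,L \right)} = 2 \left(-5\right) \frac{1}{3 + L} - L = - \frac{10}{3 + L} - L = - L - \frac{10}{3 + L}$)
$h = \frac{118}{9}$ ($h = \frac{-10 - - 12 \left(3 - 12\right)}{3 - 12} = \frac{-10 - \left(-12\right) \left(-9\right)}{-9} = - \frac{-10 - 108}{9} = \left(- \frac{1}{9}\right) \left(-118\right) = \frac{118}{9} \approx 13.111$)
$- 296 h = \left(-296\right) \frac{118}{9} = - \frac{34928}{9}$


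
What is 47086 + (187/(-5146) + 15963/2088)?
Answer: 84335611345/1790808 ≈ 47094.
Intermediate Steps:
47086 + (187/(-5146) + 15963/2088) = 47086 + (187*(-1/5146) + 15963*(1/2088)) = 47086 + (-187/5146 + 5321/696) = 47086 + 13625857/1790808 = 84335611345/1790808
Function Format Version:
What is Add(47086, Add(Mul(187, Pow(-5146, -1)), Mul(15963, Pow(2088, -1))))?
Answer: Rational(84335611345, 1790808) ≈ 47094.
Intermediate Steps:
Add(47086, Add(Mul(187, Pow(-5146, -1)), Mul(15963, Pow(2088, -1)))) = Add(47086, Add(Mul(187, Rational(-1, 5146)), Mul(15963, Rational(1, 2088)))) = Add(47086, Add(Rational(-187, 5146), Rational(5321, 696))) = Add(47086, Rational(13625857, 1790808)) = Rational(84335611345, 1790808)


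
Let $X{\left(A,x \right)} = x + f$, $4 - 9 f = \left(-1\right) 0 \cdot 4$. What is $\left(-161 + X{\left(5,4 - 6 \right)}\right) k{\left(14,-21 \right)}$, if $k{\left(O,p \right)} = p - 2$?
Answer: $\frac{33649}{9} \approx 3738.8$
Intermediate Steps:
$k{\left(O,p \right)} = -2 + p$ ($k{\left(O,p \right)} = p - 2 = -2 + p$)
$f = \frac{4}{9}$ ($f = \frac{4}{9} - \frac{\left(-1\right) 0 \cdot 4}{9} = \frac{4}{9} - \frac{0 \cdot 4}{9} = \frac{4}{9} - 0 = \frac{4}{9} + 0 = \frac{4}{9} \approx 0.44444$)
$X{\left(A,x \right)} = \frac{4}{9} + x$ ($X{\left(A,x \right)} = x + \frac{4}{9} = \frac{4}{9} + x$)
$\left(-161 + X{\left(5,4 - 6 \right)}\right) k{\left(14,-21 \right)} = \left(-161 + \left(\frac{4}{9} + \left(4 - 6\right)\right)\right) \left(-2 - 21\right) = \left(-161 + \left(\frac{4}{9} - 2\right)\right) \left(-23\right) = \left(-161 - \frac{14}{9}\right) \left(-23\right) = \left(- \frac{1463}{9}\right) \left(-23\right) = \frac{33649}{9}$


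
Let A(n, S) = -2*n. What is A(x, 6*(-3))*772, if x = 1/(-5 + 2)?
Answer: 1544/3 ≈ 514.67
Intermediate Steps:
x = -⅓ (x = 1/(-3) = -⅓ ≈ -0.33333)
A(x, 6*(-3))*772 = -2*(-⅓)*772 = (⅔)*772 = 1544/3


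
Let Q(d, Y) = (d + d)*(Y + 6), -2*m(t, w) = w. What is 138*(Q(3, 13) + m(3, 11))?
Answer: 14973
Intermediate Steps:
m(t, w) = -w/2
Q(d, Y) = 2*d*(6 + Y) (Q(d, Y) = (2*d)*(6 + Y) = 2*d*(6 + Y))
138*(Q(3, 13) + m(3, 11)) = 138*(2*3*(6 + 13) - 1/2*11) = 138*(2*3*19 - 11/2) = 138*(114 - 11/2) = 138*(217/2) = 14973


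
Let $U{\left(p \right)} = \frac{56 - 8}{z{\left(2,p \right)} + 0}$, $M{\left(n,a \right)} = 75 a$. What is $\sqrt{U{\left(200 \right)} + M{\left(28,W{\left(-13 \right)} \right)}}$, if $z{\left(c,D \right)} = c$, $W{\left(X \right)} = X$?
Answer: $i \sqrt{951} \approx 30.838 i$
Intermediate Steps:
$U{\left(p \right)} = 24$ ($U{\left(p \right)} = \frac{56 - 8}{2 + 0} = \frac{48}{2} = 48 \cdot \frac{1}{2} = 24$)
$\sqrt{U{\left(200 \right)} + M{\left(28,W{\left(-13 \right)} \right)}} = \sqrt{24 + 75 \left(-13\right)} = \sqrt{24 - 975} = \sqrt{-951} = i \sqrt{951}$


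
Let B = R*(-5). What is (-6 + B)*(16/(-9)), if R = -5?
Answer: -304/9 ≈ -33.778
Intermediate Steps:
B = 25 (B = -5*(-5) = 25)
(-6 + B)*(16/(-9)) = (-6 + 25)*(16/(-9)) = 19*(16*(-1/9)) = 19*(-16/9) = -304/9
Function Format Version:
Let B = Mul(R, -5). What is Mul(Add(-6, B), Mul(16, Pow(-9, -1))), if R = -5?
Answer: Rational(-304, 9) ≈ -33.778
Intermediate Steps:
B = 25 (B = Mul(-5, -5) = 25)
Mul(Add(-6, B), Mul(16, Pow(-9, -1))) = Mul(Add(-6, 25), Mul(16, Pow(-9, -1))) = Mul(19, Mul(16, Rational(-1, 9))) = Mul(19, Rational(-16, 9)) = Rational(-304, 9)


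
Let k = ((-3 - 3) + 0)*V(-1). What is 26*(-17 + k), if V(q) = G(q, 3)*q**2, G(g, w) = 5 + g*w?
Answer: -754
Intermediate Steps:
V(q) = q**2*(5 + 3*q) (V(q) = (5 + q*3)*q**2 = (5 + 3*q)*q**2 = q**2*(5 + 3*q))
k = -12 (k = ((-3 - 3) + 0)*((-1)**2*(5 + 3*(-1))) = (-6 + 0)*(1*(5 - 3)) = -6*2 = -12)
26*(-17 + k) = 26*(-17 - 12) = 26*(-29) = -754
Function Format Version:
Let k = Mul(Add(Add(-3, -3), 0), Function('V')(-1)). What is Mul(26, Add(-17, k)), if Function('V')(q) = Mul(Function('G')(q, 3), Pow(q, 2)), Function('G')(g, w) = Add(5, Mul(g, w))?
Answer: -754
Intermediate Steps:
Function('V')(q) = Mul(Pow(q, 2), Add(5, Mul(3, q))) (Function('V')(q) = Mul(Add(5, Mul(q, 3)), Pow(q, 2)) = Mul(Add(5, Mul(3, q)), Pow(q, 2)) = Mul(Pow(q, 2), Add(5, Mul(3, q))))
k = -12 (k = Mul(Add(Add(-3, -3), 0), Mul(Pow(-1, 2), Add(5, Mul(3, -1)))) = Mul(Add(-6, 0), Mul(1, Add(5, -3))) = Mul(-6, Mul(1, 2)) = Mul(-6, 2) = -12)
Mul(26, Add(-17, k)) = Mul(26, Add(-17, -12)) = Mul(26, -29) = -754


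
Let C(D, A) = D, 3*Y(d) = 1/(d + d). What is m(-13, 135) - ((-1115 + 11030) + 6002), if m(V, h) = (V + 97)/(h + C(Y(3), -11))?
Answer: -38692715/2431 ≈ -15916.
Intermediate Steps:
Y(d) = 1/(6*d) (Y(d) = 1/(3*(d + d)) = 1/(3*((2*d))) = (1/(2*d))/3 = 1/(6*d))
m(V, h) = (97 + V)/(1/18 + h) (m(V, h) = (V + 97)/(h + (⅙)/3) = (97 + V)/(h + (⅙)*(⅓)) = (97 + V)/(h + 1/18) = (97 + V)/(1/18 + h))
m(-13, 135) - ((-1115 + 11030) + 6002) = 18*(97 - 13)/(1 + 18*135) - ((-1115 + 11030) + 6002) = 18*84/(1 + 2430) - (9915 + 6002) = 18*84/2431 - 1*15917 = 18*(1/2431)*84 - 15917 = 1512/2431 - 15917 = -38692715/2431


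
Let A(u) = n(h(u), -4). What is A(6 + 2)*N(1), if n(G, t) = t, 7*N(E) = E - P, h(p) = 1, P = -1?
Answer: -8/7 ≈ -1.1429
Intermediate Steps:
N(E) = ⅐ + E/7 (N(E) = (E - 1*(-1))/7 = (E + 1)/7 = (1 + E)/7 = ⅐ + E/7)
A(u) = -4
A(6 + 2)*N(1) = -4*(⅐ + (⅐)*1) = -4*(⅐ + ⅐) = -4*2/7 = -8/7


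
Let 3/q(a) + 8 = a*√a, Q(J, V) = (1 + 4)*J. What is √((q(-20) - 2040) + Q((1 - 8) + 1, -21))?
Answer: √6*√((-5521 - 27600*I*√5)/(1 + 5*I*√5))/4 ≈ 0.00036568 + 45.497*I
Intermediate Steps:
Q(J, V) = 5*J
q(a) = 3/(-8 + a^(3/2)) (q(a) = 3/(-8 + a*√a) = 3/(-8 + a^(3/2)))
√((q(-20) - 2040) + Q((1 - 8) + 1, -21)) = √((3/(-8 + (-20)^(3/2)) - 2040) + 5*((1 - 8) + 1)) = √((3/(-8 - 40*I*√5) - 2040) + 5*(-7 + 1)) = √((-2040 + 3/(-8 - 40*I*√5)) + 5*(-6)) = √((-2040 + 3/(-8 - 40*I*√5)) - 30) = √(-2070 + 3/(-8 - 40*I*√5))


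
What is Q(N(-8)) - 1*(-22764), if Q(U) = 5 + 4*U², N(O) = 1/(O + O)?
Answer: 1457217/64 ≈ 22769.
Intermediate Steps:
N(O) = 1/(2*O)
Q(N(-8)) - 1*(-22764) = (5 + 4*((½)/(-8))²) - 1*(-22764) = (5 + 4*((½)*(-⅛))²) + 22764 = (5 + 4*(-1/16)²) + 22764 = (5 + 4*(1/256)) + 22764 = (5 + 1/64) + 22764 = 321/64 + 22764 = 1457217/64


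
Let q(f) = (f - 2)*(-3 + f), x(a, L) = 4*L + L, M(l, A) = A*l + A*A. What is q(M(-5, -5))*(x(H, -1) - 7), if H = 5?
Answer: -27072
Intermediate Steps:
M(l, A) = A² + A*l (M(l, A) = A*l + A² = A² + A*l)
x(a, L) = 5*L
q(f) = (-3 + f)*(-2 + f) (q(f) = (-2 + f)*(-3 + f) = (-3 + f)*(-2 + f))
q(M(-5, -5))*(x(H, -1) - 7) = (6 + (-5*(-5 - 5))² - (-25)*(-5 - 5))*(5*(-1) - 7) = (6 + (-5*(-10))² - (-25)*(-10))*(-5 - 7) = (6 + 50² - 5*50)*(-12) = (6 + 2500 - 250)*(-12) = 2256*(-12) = -27072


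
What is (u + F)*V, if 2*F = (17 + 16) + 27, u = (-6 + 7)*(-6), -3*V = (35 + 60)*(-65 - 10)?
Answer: 57000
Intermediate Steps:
V = 2375 (V = -(35 + 60)*(-65 - 10)/3 = -95*(-75)/3 = -⅓*(-7125) = 2375)
u = -6 (u = 1*(-6) = -6)
F = 30 (F = ((17 + 16) + 27)/2 = (33 + 27)/2 = (½)*60 = 30)
(u + F)*V = (-6 + 30)*2375 = 24*2375 = 57000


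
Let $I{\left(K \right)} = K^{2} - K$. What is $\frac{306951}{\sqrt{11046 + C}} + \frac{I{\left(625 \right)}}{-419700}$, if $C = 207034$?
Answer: $- \frac{1300}{1399} + \frac{306951 \sqrt{13630}}{54520} \approx 656.37$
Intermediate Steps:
$\frac{306951}{\sqrt{11046 + C}} + \frac{I{\left(625 \right)}}{-419700} = \frac{306951}{\sqrt{11046 + 207034}} + \frac{625 \left(-1 + 625\right)}{-419700} = \frac{306951}{\sqrt{218080}} + 625 \cdot 624 \left(- \frac{1}{419700}\right) = \frac{306951}{4 \sqrt{13630}} + 390000 \left(- \frac{1}{419700}\right) = 306951 \frac{\sqrt{13630}}{54520} - \frac{1300}{1399} = \frac{306951 \sqrt{13630}}{54520} - \frac{1300}{1399} = - \frac{1300}{1399} + \frac{306951 \sqrt{13630}}{54520}$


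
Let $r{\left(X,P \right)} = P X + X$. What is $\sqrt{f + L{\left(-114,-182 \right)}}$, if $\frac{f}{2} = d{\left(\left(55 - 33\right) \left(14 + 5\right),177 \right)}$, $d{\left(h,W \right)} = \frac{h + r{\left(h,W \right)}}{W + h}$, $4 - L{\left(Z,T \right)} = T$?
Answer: $\frac{\sqrt{154886830}}{595} \approx 20.917$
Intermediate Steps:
$r{\left(X,P \right)} = X + P X$
$L{\left(Z,T \right)} = 4 - T$
$d{\left(h,W \right)} = \frac{h + h \left(1 + W\right)}{W + h}$
$f = \frac{149644}{595}$ ($f = 2 \frac{\left(55 - 33\right) \left(14 + 5\right) \left(2 + 177\right)}{177 + \left(55 - 33\right) \left(14 + 5\right)} = 2 \cdot 22 \cdot 19 \frac{1}{177 + 22 \cdot 19} \cdot 179 = 2 \cdot 418 \frac{1}{177 + 418} \cdot 179 = 2 \cdot 418 \cdot \frac{1}{595} \cdot 179 = 2 \cdot \frac{74822}{595} = \frac{149644}{595} \approx 251.5$)
$\sqrt{f + L{\left(-114,-182 \right)}} = \sqrt{\frac{149644}{595} + \left(4 - -182\right)} = \sqrt{\frac{149644}{595} + \left(4 + 182\right)} = \sqrt{\frac{149644}{595} + 186} = \sqrt{\frac{260314}{595}} = \frac{\sqrt{154886830}}{595}$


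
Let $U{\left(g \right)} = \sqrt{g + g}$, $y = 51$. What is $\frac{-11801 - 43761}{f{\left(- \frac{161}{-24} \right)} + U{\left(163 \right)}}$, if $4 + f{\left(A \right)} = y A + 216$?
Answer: $- \frac{1970450768}{19630625} + \frac{3555968 \sqrt{326}}{19630625} \approx -97.106$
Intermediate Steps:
$f{\left(A \right)} = 212 + 51 A$ ($f{\left(A \right)} = -4 + \left(51 A + 216\right) = -4 + \left(216 + 51 A\right) = 212 + 51 A$)
$U{\left(g \right)} = \sqrt{2} \sqrt{g}$ ($U{\left(g \right)} = \sqrt{2 g} = \sqrt{2} \sqrt{g}$)
$\frac{-11801 - 43761}{f{\left(- \frac{161}{-24} \right)} + U{\left(163 \right)}} = \frac{-11801 - 43761}{\left(212 + 51 \left(- \frac{161}{-24}\right)\right) + \sqrt{2} \sqrt{163}} = - \frac{55562}{\left(212 + 51 \left(\left(-161\right) \left(- \frac{1}{24}\right)\right)\right) + \sqrt{326}} = - \frac{55562}{\left(212 + 51 \cdot \frac{161}{24}\right) + \sqrt{326}} = - \frac{55562}{\left(212 + \frac{2737}{8}\right) + \sqrt{326}} = - \frac{55562}{\frac{4433}{8} + \sqrt{326}}$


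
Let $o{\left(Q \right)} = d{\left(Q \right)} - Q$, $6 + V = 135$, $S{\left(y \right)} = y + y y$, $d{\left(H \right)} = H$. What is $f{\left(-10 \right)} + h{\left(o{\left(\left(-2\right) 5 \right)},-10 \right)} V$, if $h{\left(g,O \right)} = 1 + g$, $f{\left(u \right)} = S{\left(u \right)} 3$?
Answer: $399$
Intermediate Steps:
$S{\left(y \right)} = y + y^{2}$
$V = 129$ ($V = -6 + 135 = 129$)
$f{\left(u \right)} = 3 u \left(1 + u\right)$ ($f{\left(u \right)} = u \left(1 + u\right) 3 = 3 u \left(1 + u\right)$)
$o{\left(Q \right)} = 0$ ($o{\left(Q \right)} = Q - Q = 0$)
$f{\left(-10 \right)} + h{\left(o{\left(\left(-2\right) 5 \right)},-10 \right)} V = 3 \left(-10\right) \left(1 - 10\right) + \left(1 + 0\right) 129 = 3 \left(-10\right) \left(-9\right) + 1 \cdot 129 = 270 + 129 = 399$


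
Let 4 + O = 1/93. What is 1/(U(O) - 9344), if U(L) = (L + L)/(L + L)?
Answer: -1/9343 ≈ -0.00010703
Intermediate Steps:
O = -371/93 (O = -4 + 1/93 = -371/93 ≈ -3.9892)
U(L) = 1 (U(L) = (2*L)/((2*L)) = (2*L)*(1/(2*L)) = 1)
1/(U(O) - 9344) = 1/(1 - 9344) = 1/(-9343) = -1/9343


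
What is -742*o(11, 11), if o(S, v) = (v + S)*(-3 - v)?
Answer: 228536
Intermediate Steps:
o(S, v) = (-3 - v)*(S + v) (o(S, v) = (S + v)*(-3 - v) = (-3 - v)*(S + v))
-742*o(11, 11) = -742*(-1*11² - 3*11 - 3*11 - 1*11*11) = -742*(-1*121 - 33 - 33 - 121) = -742*(-121 - 33 - 33 - 121) = -742*(-308) = 228536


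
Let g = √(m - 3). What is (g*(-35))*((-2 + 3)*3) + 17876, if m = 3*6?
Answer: 17876 - 105*√15 ≈ 17469.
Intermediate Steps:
m = 18
g = √15 (g = √(18 - 3) = √15 ≈ 3.8730)
(g*(-35))*((-2 + 3)*3) + 17876 = (√15*(-35))*((-2 + 3)*3) + 17876 = (-35*√15)*(1*3) + 17876 = -35*√15*3 + 17876 = -105*√15 + 17876 = 17876 - 105*√15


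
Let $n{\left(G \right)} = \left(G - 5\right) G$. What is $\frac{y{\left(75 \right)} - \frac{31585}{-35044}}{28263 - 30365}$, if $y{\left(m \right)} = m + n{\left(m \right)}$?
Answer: $- \frac{186640885}{73662488} \approx -2.5337$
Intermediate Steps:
$n{\left(G \right)} = G \left(-5 + G\right)$ ($n{\left(G \right)} = \left(-5 + G\right) G = G \left(-5 + G\right)$)
$y{\left(m \right)} = m + m \left(-5 + m\right)$
$\frac{y{\left(75 \right)} - \frac{31585}{-35044}}{28263 - 30365} = \frac{75 \left(-4 + 75\right) - \frac{31585}{-35044}}{28263 - 30365} = \frac{75 \cdot 71 - - \frac{31585}{35044}}{28263 - 30365} = \frac{5325 + \frac{31585}{35044}}{28263 - 30365} = \frac{186640885}{35044 \left(-2102\right)} = \frac{186640885}{35044} \left(- \frac{1}{2102}\right) = - \frac{186640885}{73662488}$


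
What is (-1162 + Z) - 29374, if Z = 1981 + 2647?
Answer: -25908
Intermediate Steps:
Z = 4628
(-1162 + Z) - 29374 = (-1162 + 4628) - 29374 = 3466 - 29374 = -25908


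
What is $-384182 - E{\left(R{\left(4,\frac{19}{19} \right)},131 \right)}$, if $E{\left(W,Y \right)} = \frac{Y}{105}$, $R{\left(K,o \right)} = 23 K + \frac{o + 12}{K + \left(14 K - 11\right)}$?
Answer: $- \frac{40339241}{105} \approx -3.8418 \cdot 10^{5}$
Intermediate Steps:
$R{\left(K,o \right)} = 23 K + \frac{12 + o}{-11 + 15 K}$ ($R{\left(K,o \right)} = 23 K + \frac{12 + o}{K + \left(-11 + 14 K\right)} = 23 K + \frac{12 + o}{-11 + 15 K}$)
$E{\left(W,Y \right)} = \frac{Y}{105}$ ($E{\left(W,Y \right)} = Y \frac{1}{105} = \frac{Y}{105}$)
$-384182 - E{\left(R{\left(4,\frac{19}{19} \right)},131 \right)} = -384182 - \frac{1}{105} \cdot 131 = -384182 - \frac{131}{105} = - \frac{40339241}{105}$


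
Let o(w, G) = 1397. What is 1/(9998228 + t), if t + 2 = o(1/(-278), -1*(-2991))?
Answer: 1/9999623 ≈ 1.0000e-7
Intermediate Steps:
t = 1395 (t = -2 + 1397 = 1395)
1/(9998228 + t) = 1/(9998228 + 1395) = 1/9999623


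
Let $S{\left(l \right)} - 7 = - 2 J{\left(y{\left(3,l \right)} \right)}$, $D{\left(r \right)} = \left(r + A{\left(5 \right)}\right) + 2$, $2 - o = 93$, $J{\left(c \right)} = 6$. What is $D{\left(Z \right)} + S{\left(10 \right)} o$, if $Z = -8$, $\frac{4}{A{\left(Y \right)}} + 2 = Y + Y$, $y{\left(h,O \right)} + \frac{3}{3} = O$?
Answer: $\frac{899}{2} \approx 449.5$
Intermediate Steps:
$y{\left(h,O \right)} = -1 + O$
$A{\left(Y \right)} = \frac{4}{-2 + 2 Y}$ ($A{\left(Y \right)} = \frac{4}{-2 + \left(Y + Y\right)} = \frac{4}{-2 + 2 Y}$)
$o = -91$ ($o = 2 - 93 = -91$)
$D{\left(r \right)} = \frac{5}{2} + r$ ($D{\left(r \right)} = \left(r + \frac{2}{-1 + 5}\right) + 2 = \left(r + \frac{2}{4}\right) + 2 = \left(r + 2 \cdot \frac{1}{4}\right) + 2 = \left(r + \frac{1}{2}\right) + 2 = \left(\frac{1}{2} + r\right) + 2 = \frac{5}{2} + r$)
$S{\left(l \right)} = -5$ ($S{\left(l \right)} = 7 - 12 = -5$)
$D{\left(Z \right)} + S{\left(10 \right)} o = \left(\frac{5}{2} - 8\right) - -455 = - \frac{11}{2} + 455 = \frac{899}{2}$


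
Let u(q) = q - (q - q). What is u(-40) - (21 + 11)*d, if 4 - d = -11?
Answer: -520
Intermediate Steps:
d = 15 (d = 4 - 1*(-11) = 4 + 11 = 15)
u(q) = q (u(q) = q - 1*0 = q + 0 = q)
u(-40) - (21 + 11)*d = -40 - (21 + 11)*15 = -40 - 32*15 = -40 - 1*480 = -40 - 480 = -520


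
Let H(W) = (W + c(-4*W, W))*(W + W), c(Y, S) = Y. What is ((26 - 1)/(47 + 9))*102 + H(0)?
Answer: 1275/28 ≈ 45.536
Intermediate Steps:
H(W) = -6*W² (H(W) = (W - 4*W)*(W + W) = (-3*W)*(2*W) = -6*W²)
((26 - 1)/(47 + 9))*102 + H(0) = ((26 - 1)/(47 + 9))*102 - 6*0² = (25/56)*102 - 6*0 = (25*(1/56))*102 + 0 = (25/56)*102 + 0 = 1275/28 + 0 = 1275/28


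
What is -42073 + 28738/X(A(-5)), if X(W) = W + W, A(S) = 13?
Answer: -532580/13 ≈ -40968.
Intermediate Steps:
X(W) = 2*W
-42073 + 28738/X(A(-5)) = -42073 + 28738/((2*13)) = -42073 + 28738/26 = -42073 + 28738*(1/26) = -42073 + 14369/13 = -532580/13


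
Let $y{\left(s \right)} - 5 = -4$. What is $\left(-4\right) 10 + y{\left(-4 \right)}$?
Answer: $-39$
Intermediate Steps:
$y{\left(s \right)} = 1$ ($y{\left(s \right)} = 5 - 4 = 1$)
$\left(-4\right) 10 + y{\left(-4 \right)} = \left(-4\right) 10 + 1 = -40 + 1 = -39$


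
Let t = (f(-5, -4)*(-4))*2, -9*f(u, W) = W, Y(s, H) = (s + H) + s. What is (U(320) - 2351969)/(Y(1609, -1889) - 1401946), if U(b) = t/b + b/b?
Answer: 211677121/126055530 ≈ 1.6792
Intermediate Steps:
Y(s, H) = H + 2*s (Y(s, H) = (H + s) + s = H + 2*s)
f(u, W) = -W/9
t = -32/9 (t = (-⅑*(-4)*(-4))*2 = ((4/9)*(-4))*2 = -16/9*2 = -32/9 ≈ -3.5556)
U(b) = 1 - 32/(9*b) (U(b) = -32/(9*b) + b/b = -32/(9*b) + 1 = 1 - 32/(9*b))
(U(320) - 2351969)/(Y(1609, -1889) - 1401946) = ((-32/9 + 320)/320 - 2351969)/((-1889 + 2*1609) - 1401946) = ((1/320)*(2848/9) - 2351969)/((-1889 + 3218) - 1401946) = (89/90 - 2351969)/(1329 - 1401946) = -211677121/90/(-1400617) = -211677121/90*(-1/1400617) = 211677121/126055530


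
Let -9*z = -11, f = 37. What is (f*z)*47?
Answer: 19129/9 ≈ 2125.4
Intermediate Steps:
z = 11/9 (z = -⅑*(-11) = 11/9 ≈ 1.2222)
(f*z)*47 = (37*(11/9))*47 = (407/9)*47 = 19129/9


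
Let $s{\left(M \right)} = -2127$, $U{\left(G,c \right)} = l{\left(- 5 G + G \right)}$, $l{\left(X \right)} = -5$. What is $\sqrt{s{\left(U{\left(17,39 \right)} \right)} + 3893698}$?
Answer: $\sqrt{3891571} \approx 1972.7$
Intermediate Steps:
$U{\left(G,c \right)} = -5$
$\sqrt{s{\left(U{\left(17,39 \right)} \right)} + 3893698} = \sqrt{-2127 + 3893698} = \sqrt{3891571}$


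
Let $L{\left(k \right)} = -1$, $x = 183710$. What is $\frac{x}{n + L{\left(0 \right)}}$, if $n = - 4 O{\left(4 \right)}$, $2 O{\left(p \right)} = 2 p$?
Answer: $- \frac{183710}{17} \approx -10806.0$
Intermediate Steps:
$O{\left(p \right)} = p$ ($O{\left(p \right)} = \frac{2 p}{2} = p$)
$n = -16$ ($n = \left(-4\right) 4 = -16$)
$\frac{x}{n + L{\left(0 \right)}} = \frac{183710}{-16 - 1} = \frac{183710}{-17} = 183710 \left(- \frac{1}{17}\right) = - \frac{183710}{17}$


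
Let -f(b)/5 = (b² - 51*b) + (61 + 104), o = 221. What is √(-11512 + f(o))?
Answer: 3*I*√22243 ≈ 447.42*I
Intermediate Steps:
f(b) = -825 - 5*b² + 255*b (f(b) = -5*((b² - 51*b) + (61 + 104)) = -5*((b² - 51*b) + 165) = -5*(165 + b² - 51*b) = -825 - 5*b² + 255*b)
√(-11512 + f(o)) = √(-11512 + (-825 - 5*221² + 255*221)) = √(-11512 + (-825 - 5*48841 + 56355)) = √(-11512 + (-825 - 244205 + 56355)) = √(-11512 - 188675) = √(-200187) = 3*I*√22243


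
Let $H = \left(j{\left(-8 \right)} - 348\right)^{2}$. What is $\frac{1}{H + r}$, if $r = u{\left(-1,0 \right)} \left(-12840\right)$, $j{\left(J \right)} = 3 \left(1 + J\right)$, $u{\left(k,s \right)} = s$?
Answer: $\frac{1}{136161} \approx 7.3442 \cdot 10^{-6}$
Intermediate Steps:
$j{\left(J \right)} = 3 + 3 J$
$r = 0$ ($r = 0 \left(-12840\right) = 0$)
$H = 136161$ ($H = \left(\left(3 + 3 \left(-8\right)\right) - 348\right)^{2} = \left(\left(3 - 24\right) - 348\right)^{2} = \left(-21 - 348\right)^{2} = \left(-369\right)^{2} = 136161$)
$\frac{1}{H + r} = \frac{1}{136161 + 0} = \frac{1}{136161}$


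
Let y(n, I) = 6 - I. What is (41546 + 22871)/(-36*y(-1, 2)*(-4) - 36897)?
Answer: -64417/36321 ≈ -1.7735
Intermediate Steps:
(41546 + 22871)/(-36*y(-1, 2)*(-4) - 36897) = (41546 + 22871)/(-36*(6 - 1*2)*(-4) - 36897) = 64417/(-36*(6 - 2)*(-4) - 36897) = 64417/(-36*4*(-4) - 36897) = 64417/(-144*(-4) - 36897) = 64417/(576 - 36897) = 64417/(-36321) = 64417*(-1/36321) = -64417/36321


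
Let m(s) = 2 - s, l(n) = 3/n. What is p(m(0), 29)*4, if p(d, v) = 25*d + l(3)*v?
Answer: 316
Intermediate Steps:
p(d, v) = v + 25*d (p(d, v) = 25*d + (3/3)*v = 25*d + (3*(⅓))*v = 25*d + 1*v = 25*d + v = v + 25*d)
p(m(0), 29)*4 = (29 + 25*(2 - 1*0))*4 = (29 + 25*(2 + 0))*4 = (29 + 25*2)*4 = (29 + 50)*4 = 79*4 = 316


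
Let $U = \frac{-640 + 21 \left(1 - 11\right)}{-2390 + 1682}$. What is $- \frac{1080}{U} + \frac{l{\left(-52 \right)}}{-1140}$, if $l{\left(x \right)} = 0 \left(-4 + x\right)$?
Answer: $- \frac{76464}{85} \approx -899.58$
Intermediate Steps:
$U = \frac{425}{354}$ ($U = \frac{-640 + 21 \left(-10\right)}{-708} = \left(-640 - 210\right) \left(- \frac{1}{708}\right) = \left(-850\right) \left(- \frac{1}{708}\right) = \frac{425}{354} \approx 1.2006$)
$l{\left(x \right)} = 0$
$- \frac{1080}{U} + \frac{l{\left(-52 \right)}}{-1140} = - \frac{1080}{\frac{425}{354}} + \frac{0}{-1140} = \left(-1080\right) \frac{354}{425} + 0 \left(- \frac{1}{1140}\right) = - \frac{76464}{85} + 0 = - \frac{76464}{85}$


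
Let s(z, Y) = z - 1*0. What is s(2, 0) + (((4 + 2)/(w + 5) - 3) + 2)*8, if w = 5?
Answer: -6/5 ≈ -1.2000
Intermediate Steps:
s(z, Y) = z (s(z, Y) = z + 0 = z)
s(2, 0) + (((4 + 2)/(w + 5) - 3) + 2)*8 = 2 + (((4 + 2)/(5 + 5) - 3) + 2)*8 = 2 + ((6/10 - 3) + 2)*8 = 2 + ((6*(⅒) - 3) + 2)*8 = 2 + ((⅗ - 3) + 2)*8 = 2 + (-12/5 + 2)*8 = 2 - ⅖*8 = 2 - 16/5 = -6/5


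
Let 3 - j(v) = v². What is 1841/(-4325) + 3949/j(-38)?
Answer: -1793846/566575 ≈ -3.1661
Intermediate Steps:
j(v) = 3 - v²
1841/(-4325) + 3949/j(-38) = 1841/(-4325) + 3949/(3 - 1*(-38)²) = 1841*(-1/4325) + 3949/(3 - 1*1444) = -1841/4325 + 3949/(3 - 1444) = -1841/4325 + 3949/(-1441) = -1841/4325 + 3949*(-1/1441) = -1841/4325 - 359/131 = -1793846/566575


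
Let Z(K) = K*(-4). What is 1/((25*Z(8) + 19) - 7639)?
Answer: -1/8420 ≈ -0.00011876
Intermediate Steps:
Z(K) = -4*K
1/((25*Z(8) + 19) - 7639) = 1/((25*(-4*8) + 19) - 7639) = 1/((25*(-32) + 19) - 7639) = 1/((-800 + 19) - 7639) = 1/(-781 - 7639) = 1/(-8420) = -1/8420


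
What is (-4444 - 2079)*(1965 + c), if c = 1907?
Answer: -25257056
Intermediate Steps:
(-4444 - 2079)*(1965 + c) = (-4444 - 2079)*(1965 + 1907) = -6523*3872 = -25257056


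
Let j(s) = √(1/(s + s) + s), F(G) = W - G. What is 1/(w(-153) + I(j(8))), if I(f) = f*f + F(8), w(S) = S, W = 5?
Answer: -16/2367 ≈ -0.0067596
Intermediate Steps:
F(G) = 5 - G
j(s) = √(s + 1/(2*s)) (j(s) = √(1/(2*s) + s) = √(s + 1/(2*s)))
I(f) = -3 + f² (I(f) = f*f + (5 - 1*8) = f² + (5 - 8) = f² - 3 = -3 + f²)
1/(w(-153) + I(j(8))) = 1/(-153 + (-3 + (√(2/8 + 4*8)/2)²)) = 1/(-153 + (-3 + (√(2*(⅛) + 32)/2)²)) = 1/(-153 + (-3 + (√(¼ + 32)/2)²)) = 1/(-153 + (-3 + (√(129/4)/2)²)) = 1/(-153 + (-3 + ((√129/2)/2)²)) = 1/(-153 + (-3 + (√129/4)²)) = 1/(-153 + (-3 + 129/16)) = 1/(-153 + 81/16) = 1/(-2367/16) = -16/2367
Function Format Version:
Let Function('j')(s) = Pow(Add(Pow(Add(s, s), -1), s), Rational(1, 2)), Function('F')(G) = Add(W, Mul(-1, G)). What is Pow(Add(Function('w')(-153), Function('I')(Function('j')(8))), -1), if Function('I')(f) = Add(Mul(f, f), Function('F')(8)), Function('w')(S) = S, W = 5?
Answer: Rational(-16, 2367) ≈ -0.0067596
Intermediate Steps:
Function('F')(G) = Add(5, Mul(-1, G))
Function('j')(s) = Pow(Add(s, Mul(Rational(1, 2), Pow(s, -1))), Rational(1, 2)) (Function('j')(s) = Pow(Add(Pow(Mul(2, s), -1), s), Rational(1, 2)) = Pow(Add(Mul(Rational(1, 2), Pow(s, -1)), s), Rational(1, 2)) = Pow(Add(s, Mul(Rational(1, 2), Pow(s, -1))), Rational(1, 2)))
Function('I')(f) = Add(-3, Pow(f, 2)) (Function('I')(f) = Add(Mul(f, f), Add(5, Mul(-1, 8))) = Add(Pow(f, 2), Add(5, -8)) = Add(Pow(f, 2), -3) = Add(-3, Pow(f, 2)))
Pow(Add(Function('w')(-153), Function('I')(Function('j')(8))), -1) = Pow(Add(-153, Add(-3, Pow(Mul(Rational(1, 2), Pow(Add(Mul(2, Pow(8, -1)), Mul(4, 8)), Rational(1, 2))), 2))), -1) = Pow(Add(-153, Add(-3, Pow(Mul(Rational(1, 2), Pow(Add(Mul(2, Rational(1, 8)), 32), Rational(1, 2))), 2))), -1) = Pow(Add(-153, Add(-3, Pow(Mul(Rational(1, 2), Pow(Add(Rational(1, 4), 32), Rational(1, 2))), 2))), -1) = Pow(Add(-153, Add(-3, Pow(Mul(Rational(1, 2), Pow(Rational(129, 4), Rational(1, 2))), 2))), -1) = Pow(Add(-153, Add(-3, Pow(Mul(Rational(1, 2), Mul(Rational(1, 2), Pow(129, Rational(1, 2)))), 2))), -1) = Pow(Add(-153, Add(-3, Pow(Mul(Rational(1, 4), Pow(129, Rational(1, 2))), 2))), -1) = Pow(Add(-153, Add(-3, Rational(129, 16))), -1) = Pow(Add(-153, Rational(81, 16)), -1) = Pow(Rational(-2367, 16), -1) = Rational(-16, 2367)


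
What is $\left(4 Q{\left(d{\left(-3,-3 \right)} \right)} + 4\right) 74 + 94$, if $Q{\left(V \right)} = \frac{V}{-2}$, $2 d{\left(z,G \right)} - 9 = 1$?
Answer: $-350$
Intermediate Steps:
$d{\left(z,G \right)} = 5$ ($d{\left(z,G \right)} = \frac{9}{2} + \frac{1}{2} \cdot 1 = \frac{9}{2} + \frac{1}{2} = 5$)
$Q{\left(V \right)} = - \frac{V}{2}$ ($Q{\left(V \right)} = V \left(- \frac{1}{2}\right) = - \frac{V}{2}$)
$\left(4 Q{\left(d{\left(-3,-3 \right)} \right)} + 4\right) 74 + 94 = \left(4 \left(\left(- \frac{1}{2}\right) 5\right) + 4\right) 74 + 94 = \left(4 \left(- \frac{5}{2}\right) + 4\right) 74 + 94 = \left(-10 + 4\right) 74 + 94 = \left(-6\right) 74 + 94 = -444 + 94 = -350$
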